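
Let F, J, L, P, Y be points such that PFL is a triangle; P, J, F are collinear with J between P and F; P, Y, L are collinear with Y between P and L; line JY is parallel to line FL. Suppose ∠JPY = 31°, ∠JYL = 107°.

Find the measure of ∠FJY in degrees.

1. ∠JYP = 73°  [linear pair at Y on PL]
2. ∠PJY = 76°  [△PJY]
3. ∠FJY = 104°  [linear pair at J on PF]

∠FJY = 104°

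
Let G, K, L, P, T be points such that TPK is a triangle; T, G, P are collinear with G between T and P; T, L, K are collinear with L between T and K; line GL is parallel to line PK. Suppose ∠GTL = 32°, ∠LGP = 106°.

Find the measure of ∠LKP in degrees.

∠LKP = 74°

1. ∠LGT = 74°  [linear pair at G on TP]
2. ∠GLT = 74°  [△TGL]
3. ∠GLK = 106°  [linear pair at L on TK]
4. ∠LKP = 74°  [GL∥PK, co-interior at K–L]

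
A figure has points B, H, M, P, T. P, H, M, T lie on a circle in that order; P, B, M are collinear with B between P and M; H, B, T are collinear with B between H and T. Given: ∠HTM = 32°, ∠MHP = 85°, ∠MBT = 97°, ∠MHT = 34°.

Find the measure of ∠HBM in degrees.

∠HBM = 83°

1. ∠HPM = 32°  [same arc HM]
2. ∠HMP = 63°  [△PHM]
3. ∠HBM = 83°  [△HBM]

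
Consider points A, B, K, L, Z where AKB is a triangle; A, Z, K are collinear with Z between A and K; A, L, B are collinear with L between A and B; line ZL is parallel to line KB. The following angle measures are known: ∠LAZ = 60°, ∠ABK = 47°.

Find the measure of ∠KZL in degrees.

1. ∠BAK = 60°  [Z on AK, L on AB]
2. ∠AKB = 73°  [△AKB]
3. ∠AZL = 73°  [ZL∥KB, corresponding at Z]
4. ∠KZL = 107°  [linear pair at Z on AK]

∠KZL = 107°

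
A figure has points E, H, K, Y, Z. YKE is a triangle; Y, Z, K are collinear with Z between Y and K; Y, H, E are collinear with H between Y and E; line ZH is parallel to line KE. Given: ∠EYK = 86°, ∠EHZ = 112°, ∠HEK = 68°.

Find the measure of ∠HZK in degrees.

1. ∠HYZ = 86°  [Z on YK, H on YE]
2. ∠YHZ = 68°  [linear pair at H on YE]
3. ∠HZY = 26°  [△YZH]
4. ∠HZK = 154°  [linear pair at Z on YK]

∠HZK = 154°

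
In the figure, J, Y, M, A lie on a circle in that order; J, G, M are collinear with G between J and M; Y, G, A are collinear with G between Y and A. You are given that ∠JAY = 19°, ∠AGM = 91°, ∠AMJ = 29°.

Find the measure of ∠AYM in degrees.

1. ∠JMY = 19°  [same arc JY]
2. ∠JGY = 91°  [vertical angles at G]
3. ∠MGY = 89°  [linear pair at G on JM]
4. ∠AYM = 72°  [△YGM]

∠AYM = 72°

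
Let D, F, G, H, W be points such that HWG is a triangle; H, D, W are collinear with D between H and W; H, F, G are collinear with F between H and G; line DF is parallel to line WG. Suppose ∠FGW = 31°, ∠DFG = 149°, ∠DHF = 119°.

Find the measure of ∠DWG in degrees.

∠DWG = 30°

1. ∠HGW = 31°  [F on ray GH]
2. ∠GHW = 119°  [D on HW, F on HG]
3. ∠GWH = 30°  [△HWG]
4. ∠DWG = 30°  [D on ray WH]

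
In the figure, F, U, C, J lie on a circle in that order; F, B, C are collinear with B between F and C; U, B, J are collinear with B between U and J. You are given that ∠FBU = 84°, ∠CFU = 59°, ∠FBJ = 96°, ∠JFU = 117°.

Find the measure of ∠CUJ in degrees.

∠CUJ = 58°

1. ∠CJU = 59°  [same arc UC]
2. ∠JCU = 63°  [cyclic FUCJ, opposite ∠F+∠C]
3. ∠CUJ = 58°  [△UCJ]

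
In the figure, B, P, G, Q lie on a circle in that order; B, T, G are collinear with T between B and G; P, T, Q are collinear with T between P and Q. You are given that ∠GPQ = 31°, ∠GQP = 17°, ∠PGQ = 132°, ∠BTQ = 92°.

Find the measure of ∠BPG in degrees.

1. ∠GBP = 17°  [same arc PG]
2. ∠GTP = 92°  [vertical angles at T]
3. ∠BGP = 57°  [△PTG]
4. ∠BPG = 106°  [△BPG]

∠BPG = 106°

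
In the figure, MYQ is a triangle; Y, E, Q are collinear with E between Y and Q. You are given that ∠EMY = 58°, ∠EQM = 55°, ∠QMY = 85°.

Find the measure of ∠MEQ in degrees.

∠MEQ = 98°

1. ∠MQY = 55°  [E on ray QY]
2. ∠MYQ = 40°  [△MYQ]
3. ∠EYM = 40°  [E on ray YQ]
4. ∠MEY = 82°  [△MYE]
5. ∠MEQ = 98°  [linear pair at E on YQ]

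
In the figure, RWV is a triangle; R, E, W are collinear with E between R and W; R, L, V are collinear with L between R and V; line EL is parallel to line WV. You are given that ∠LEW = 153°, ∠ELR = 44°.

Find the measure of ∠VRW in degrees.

∠VRW = 109°

1. ∠LER = 27°  [linear pair at E on RW]
2. ∠ERL = 109°  [△REL]
3. ∠VRW = 109°  [E on RW, L on RV]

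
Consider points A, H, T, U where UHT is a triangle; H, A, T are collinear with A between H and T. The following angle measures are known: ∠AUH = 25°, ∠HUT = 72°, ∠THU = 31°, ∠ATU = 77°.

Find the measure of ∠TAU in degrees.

1. ∠AHU = 31°  [A on ray HT]
2. ∠HAU = 124°  [△UHA]
3. ∠TAU = 56°  [linear pair at A on HT]

∠TAU = 56°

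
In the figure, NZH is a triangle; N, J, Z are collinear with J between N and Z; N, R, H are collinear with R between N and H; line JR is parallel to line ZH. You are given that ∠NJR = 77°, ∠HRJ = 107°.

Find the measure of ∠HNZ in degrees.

∠HNZ = 30°

1. ∠JRN = 73°  [linear pair at R on NH]
2. ∠JNR = 30°  [△NJR]
3. ∠HNZ = 30°  [J on NZ, R on NH]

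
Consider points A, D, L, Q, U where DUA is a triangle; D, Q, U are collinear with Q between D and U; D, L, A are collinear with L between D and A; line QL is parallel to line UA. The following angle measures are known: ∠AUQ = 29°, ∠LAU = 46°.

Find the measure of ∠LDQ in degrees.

1. ∠AUD = 29°  [Q on ray UD]
2. ∠DAU = 46°  [L on ray AD]
3. ∠ADU = 105°  [△DUA]
4. ∠LDQ = 105°  [Q on DU, L on DA]

∠LDQ = 105°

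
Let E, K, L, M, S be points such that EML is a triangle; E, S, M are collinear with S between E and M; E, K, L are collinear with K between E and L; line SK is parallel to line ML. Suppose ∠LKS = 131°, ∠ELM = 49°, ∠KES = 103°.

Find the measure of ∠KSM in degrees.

∠KSM = 152°

1. ∠EKS = 49°  [linear pair at K on EL]
2. ∠ESK = 28°  [△ESK]
3. ∠KSM = 152°  [linear pair at S on EM]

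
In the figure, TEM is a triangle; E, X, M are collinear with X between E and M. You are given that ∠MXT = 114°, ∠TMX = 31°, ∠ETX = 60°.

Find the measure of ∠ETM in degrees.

∠ETM = 95°

1. ∠EXT = 66°  [linear pair at X on EM]
2. ∠EMT = 31°  [X on ray ME]
3. ∠TEX = 54°  [△TEX]
4. ∠MET = 54°  [X on ray EM]
5. ∠ETM = 95°  [△TEM]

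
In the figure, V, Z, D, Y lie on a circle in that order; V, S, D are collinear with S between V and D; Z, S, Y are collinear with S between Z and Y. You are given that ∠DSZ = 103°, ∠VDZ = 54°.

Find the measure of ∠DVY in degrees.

1. ∠VSY = 103°  [vertical angles at S]
2. ∠VYZ = 54°  [same arc VZ]
3. ∠DVY = 23°  [△VSY]

∠DVY = 23°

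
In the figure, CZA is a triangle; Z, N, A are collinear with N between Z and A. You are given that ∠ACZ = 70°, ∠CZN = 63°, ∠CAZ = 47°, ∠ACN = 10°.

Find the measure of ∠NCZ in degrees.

∠NCZ = 60°

1. ∠CAN = 47°  [N on ray AZ]
2. ∠ANC = 123°  [△CNA]
3. ∠CNZ = 57°  [linear pair at N on ZA]
4. ∠NCZ = 60°  [△CZN]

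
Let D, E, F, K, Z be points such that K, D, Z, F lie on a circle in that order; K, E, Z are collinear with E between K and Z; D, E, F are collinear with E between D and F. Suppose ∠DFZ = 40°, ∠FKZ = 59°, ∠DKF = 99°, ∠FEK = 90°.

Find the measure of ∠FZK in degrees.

∠FZK = 50°

1. ∠DFK = 31°  [△KEF]
2. ∠FDK = 50°  [△KDF]
3. ∠FZK = 50°  [same arc KF]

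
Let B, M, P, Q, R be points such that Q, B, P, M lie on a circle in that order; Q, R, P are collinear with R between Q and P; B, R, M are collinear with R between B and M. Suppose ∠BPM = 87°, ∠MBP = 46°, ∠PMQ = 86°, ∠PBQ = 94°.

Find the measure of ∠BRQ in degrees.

∠BRQ = 85°

1. ∠BMP = 47°  [△BPM]
2. ∠MQP = 46°  [same arc PM]
3. ∠MPQ = 48°  [△QPM]
4. ∠BQP = 47°  [same arc BP]
5. ∠MBQ = 48°  [same arc QM]
6. ∠BRQ = 85°  [△QRB]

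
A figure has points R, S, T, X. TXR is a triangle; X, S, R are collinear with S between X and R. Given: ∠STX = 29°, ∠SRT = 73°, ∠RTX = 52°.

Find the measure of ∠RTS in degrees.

∠RTS = 23°

1. ∠TRX = 73°  [S on ray RX]
2. ∠RXT = 55°  [△TXR]
3. ∠SXT = 55°  [S on ray XR]
4. ∠TSX = 96°  [△TXS]
5. ∠RST = 84°  [linear pair at S on XR]
6. ∠RTS = 23°  [△TSR]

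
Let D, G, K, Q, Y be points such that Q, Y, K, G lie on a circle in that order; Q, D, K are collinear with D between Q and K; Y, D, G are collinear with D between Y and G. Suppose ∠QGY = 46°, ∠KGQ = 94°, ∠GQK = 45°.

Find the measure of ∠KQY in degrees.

∠KQY = 48°

1. ∠QKY = 46°  [same arc QY]
2. ∠KYQ = 86°  [cyclic QYKG, opposite ∠Y+∠G]
3. ∠KQY = 48°  [△QYK]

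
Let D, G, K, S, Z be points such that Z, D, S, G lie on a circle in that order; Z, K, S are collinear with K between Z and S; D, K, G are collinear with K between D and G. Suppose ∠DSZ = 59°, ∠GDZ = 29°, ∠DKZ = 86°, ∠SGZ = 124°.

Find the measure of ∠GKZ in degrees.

1. ∠DGZ = 59°  [same arc ZD]
2. ∠GSZ = 29°  [same arc ZG]
3. ∠GZS = 27°  [△ZSG]
4. ∠GKZ = 94°  [△ZKG]

∠GKZ = 94°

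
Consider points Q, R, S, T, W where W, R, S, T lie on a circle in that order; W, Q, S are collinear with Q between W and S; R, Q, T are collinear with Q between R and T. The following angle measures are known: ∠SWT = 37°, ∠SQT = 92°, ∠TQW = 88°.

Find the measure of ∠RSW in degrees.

1. ∠SRT = 37°  [same arc ST]
2. ∠RQS = 88°  [vertical angles at Q]
3. ∠RSW = 55°  [△RQS]

∠RSW = 55°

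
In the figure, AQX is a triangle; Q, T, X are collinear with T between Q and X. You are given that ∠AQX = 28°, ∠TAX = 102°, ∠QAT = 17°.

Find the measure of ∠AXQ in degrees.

∠AXQ = 33°

1. ∠AQT = 28°  [T on ray QX]
2. ∠ATQ = 135°  [△AQT]
3. ∠ATX = 45°  [linear pair at T on QX]
4. ∠AXT = 33°  [△ATX]
5. ∠AXQ = 33°  [T on ray XQ]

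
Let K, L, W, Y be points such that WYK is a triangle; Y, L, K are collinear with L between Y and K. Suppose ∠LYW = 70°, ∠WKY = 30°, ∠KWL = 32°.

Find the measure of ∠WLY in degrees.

∠WLY = 62°

1. ∠LKW = 30°  [L on ray KY]
2. ∠KLW = 118°  [△WLK]
3. ∠WLY = 62°  [linear pair at L on YK]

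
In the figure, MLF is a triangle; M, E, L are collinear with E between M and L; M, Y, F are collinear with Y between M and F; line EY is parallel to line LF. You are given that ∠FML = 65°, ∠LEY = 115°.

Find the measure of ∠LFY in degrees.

∠LFY = 50°

1. ∠EMY = 65°  [E on ML, Y on MF]
2. ∠MEY = 65°  [linear pair at E on ML]
3. ∠EYM = 50°  [△MEY]
4. ∠EYF = 130°  [linear pair at Y on MF]
5. ∠LFY = 50°  [EY∥LF, co-interior at F–Y]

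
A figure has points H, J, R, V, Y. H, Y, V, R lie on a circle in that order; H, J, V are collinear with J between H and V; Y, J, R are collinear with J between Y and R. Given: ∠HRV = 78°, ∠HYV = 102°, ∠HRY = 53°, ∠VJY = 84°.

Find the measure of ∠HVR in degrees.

1. ∠HVY = 53°  [same arc HY]
2. ∠HJR = 84°  [vertical angles at J]
3. ∠VHY = 25°  [△HYV]
4. ∠RJV = 96°  [linear pair at J on HV]
5. ∠VRY = 25°  [same arc YV]
6. ∠HVR = 59°  [△VJR]

∠HVR = 59°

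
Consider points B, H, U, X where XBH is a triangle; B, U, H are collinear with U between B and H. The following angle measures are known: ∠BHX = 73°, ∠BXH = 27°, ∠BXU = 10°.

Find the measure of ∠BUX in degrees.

∠BUX = 90°

1. ∠HBX = 80°  [△XBH]
2. ∠UBX = 80°  [U on ray BH]
3. ∠BUX = 90°  [△XBU]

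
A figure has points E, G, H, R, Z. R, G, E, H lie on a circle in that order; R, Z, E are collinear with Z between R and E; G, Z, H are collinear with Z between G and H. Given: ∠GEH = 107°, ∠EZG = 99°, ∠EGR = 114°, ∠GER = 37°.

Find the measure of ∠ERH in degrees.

∠ERH = 44°

1. ∠HZR = 99°  [vertical angles at Z]
2. ∠GHR = 37°  [same arc RG]
3. ∠ERH = 44°  [△RZH]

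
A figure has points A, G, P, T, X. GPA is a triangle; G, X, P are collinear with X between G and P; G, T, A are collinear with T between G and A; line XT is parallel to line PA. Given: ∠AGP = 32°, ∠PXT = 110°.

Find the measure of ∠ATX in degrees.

∠ATX = 102°

1. ∠TGX = 32°  [X on GP, T on GA]
2. ∠GXT = 70°  [linear pair at X on GP]
3. ∠GTX = 78°  [△GXT]
4. ∠ATX = 102°  [linear pair at T on GA]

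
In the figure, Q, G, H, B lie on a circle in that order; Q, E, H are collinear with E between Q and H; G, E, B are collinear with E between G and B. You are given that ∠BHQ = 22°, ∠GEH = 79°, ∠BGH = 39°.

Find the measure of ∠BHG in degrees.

∠BHG = 84°

1. ∠BGQ = 22°  [same arc QB]
2. ∠GEQ = 101°  [linear pair at E on QH]
3. ∠GQH = 57°  [△QEG]
4. ∠GBH = 57°  [same arc GH]
5. ∠BHG = 84°  [△GHB]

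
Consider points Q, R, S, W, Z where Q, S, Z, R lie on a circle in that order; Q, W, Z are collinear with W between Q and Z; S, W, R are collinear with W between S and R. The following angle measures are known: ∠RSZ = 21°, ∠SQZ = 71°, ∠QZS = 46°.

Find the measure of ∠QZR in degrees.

∠QZR = 42°

1. ∠RQZ = 21°  [same arc ZR]
2. ∠QSZ = 63°  [△QSZ]
3. ∠QRZ = 117°  [cyclic QSZR, opposite ∠S+∠R]
4. ∠QZR = 42°  [△QZR]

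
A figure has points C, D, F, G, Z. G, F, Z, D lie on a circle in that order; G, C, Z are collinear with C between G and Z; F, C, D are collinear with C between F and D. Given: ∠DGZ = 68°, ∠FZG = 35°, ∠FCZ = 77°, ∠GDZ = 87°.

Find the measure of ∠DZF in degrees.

∠DZF = 60°

1. ∠DZG = 25°  [△GZD]
2. ∠FDG = 35°  [same arc GF]
3. ∠DFG = 25°  [same arc GD]
4. ∠DGF = 120°  [△GFD]
5. ∠DZF = 60°  [cyclic GFZD, opposite ∠G+∠Z]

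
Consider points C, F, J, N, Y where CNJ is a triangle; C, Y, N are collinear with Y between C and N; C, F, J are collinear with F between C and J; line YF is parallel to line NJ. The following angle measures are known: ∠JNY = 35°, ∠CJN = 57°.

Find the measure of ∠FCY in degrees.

1. ∠CNJ = 35°  [Y on ray NC]
2. ∠JCN = 88°  [△CNJ]
3. ∠FCY = 88°  [Y on CN, F on CJ]

∠FCY = 88°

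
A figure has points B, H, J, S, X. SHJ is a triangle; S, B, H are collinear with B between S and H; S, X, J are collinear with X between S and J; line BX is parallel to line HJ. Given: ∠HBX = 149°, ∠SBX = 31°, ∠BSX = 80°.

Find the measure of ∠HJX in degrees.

∠HJX = 69°

1. ∠BXS = 69°  [△SBX]
2. ∠BXJ = 111°  [linear pair at X on SJ]
3. ∠HJX = 69°  [BX∥HJ, co-interior at J–X]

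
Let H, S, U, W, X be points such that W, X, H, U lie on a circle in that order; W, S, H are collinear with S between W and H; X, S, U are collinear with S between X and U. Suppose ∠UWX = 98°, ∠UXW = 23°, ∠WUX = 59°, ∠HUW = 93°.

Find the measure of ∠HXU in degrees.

∠HXU = 64°

1. ∠UHW = 23°  [same arc WU]
2. ∠HWU = 64°  [△WHU]
3. ∠HXU = 64°  [same arc HU]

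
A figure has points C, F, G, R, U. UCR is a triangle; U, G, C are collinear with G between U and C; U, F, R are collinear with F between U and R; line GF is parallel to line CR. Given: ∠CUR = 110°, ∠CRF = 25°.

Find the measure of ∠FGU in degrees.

1. ∠CRU = 25°  [F on ray RU]
2. ∠RCU = 45°  [△UCR]
3. ∠FGU = 45°  [GF∥CR, corresponding at G]

∠FGU = 45°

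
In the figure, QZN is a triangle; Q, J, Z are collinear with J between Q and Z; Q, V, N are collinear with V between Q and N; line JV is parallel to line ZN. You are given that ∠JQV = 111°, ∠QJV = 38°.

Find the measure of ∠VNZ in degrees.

∠VNZ = 31°

1. ∠JVQ = 31°  [△QJV]
2. ∠JVN = 149°  [linear pair at V on QN]
3. ∠VNZ = 31°  [JV∥ZN, co-interior at N–V]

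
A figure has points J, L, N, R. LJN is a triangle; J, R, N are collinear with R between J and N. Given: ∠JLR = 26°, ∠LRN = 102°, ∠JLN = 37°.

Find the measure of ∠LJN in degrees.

1. ∠JRL = 78°  [linear pair at R on JN]
2. ∠LJR = 76°  [△LJR]
3. ∠LJN = 76°  [R on ray JN]

∠LJN = 76°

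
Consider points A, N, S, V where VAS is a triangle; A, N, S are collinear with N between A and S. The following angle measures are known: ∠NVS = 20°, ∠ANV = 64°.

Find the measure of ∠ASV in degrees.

1. ∠SNV = 116°  [linear pair at N on AS]
2. ∠NSV = 44°  [△VNS]
3. ∠ASV = 44°  [N on ray SA]

∠ASV = 44°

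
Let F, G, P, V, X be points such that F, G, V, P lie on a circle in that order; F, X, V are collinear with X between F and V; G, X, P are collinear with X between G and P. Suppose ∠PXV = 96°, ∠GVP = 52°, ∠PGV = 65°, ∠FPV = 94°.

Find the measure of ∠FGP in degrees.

1. ∠FXP = 84°  [linear pair at X on FV]
2. ∠GFP = 128°  [cyclic FGVP, opposite ∠F+∠V]
3. ∠PFV = 65°  [same arc VP]
4. ∠FPG = 31°  [△FXP]
5. ∠FGP = 21°  [△FGP]

∠FGP = 21°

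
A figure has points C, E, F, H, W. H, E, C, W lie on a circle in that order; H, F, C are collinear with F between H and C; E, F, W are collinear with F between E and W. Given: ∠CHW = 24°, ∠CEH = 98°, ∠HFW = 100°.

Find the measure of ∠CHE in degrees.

∠CHE = 26°

1. ∠CEW = 24°  [same arc CW]
2. ∠CFE = 100°  [vertical angles at F]
3. ∠ECH = 56°  [△EFC]
4. ∠CHE = 26°  [△HEC]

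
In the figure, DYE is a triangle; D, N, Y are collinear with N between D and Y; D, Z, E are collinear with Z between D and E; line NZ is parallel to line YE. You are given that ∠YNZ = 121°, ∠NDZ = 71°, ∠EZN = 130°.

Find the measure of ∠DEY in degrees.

1. ∠DNZ = 59°  [linear pair at N on DY]
2. ∠DZN = 50°  [△DNZ]
3. ∠DEY = 50°  [NZ∥YE, corresponding at Z]

∠DEY = 50°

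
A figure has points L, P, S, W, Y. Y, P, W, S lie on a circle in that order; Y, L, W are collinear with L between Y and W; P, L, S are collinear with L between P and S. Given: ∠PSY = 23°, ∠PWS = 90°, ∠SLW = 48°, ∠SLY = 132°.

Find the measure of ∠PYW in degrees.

1. ∠PYS = 90°  [cyclic YPWS, opposite ∠Y+∠W]
2. ∠PLY = 48°  [vertical angles at L]
3. ∠SPY = 67°  [△YPS]
4. ∠PYW = 65°  [△YLP]

∠PYW = 65°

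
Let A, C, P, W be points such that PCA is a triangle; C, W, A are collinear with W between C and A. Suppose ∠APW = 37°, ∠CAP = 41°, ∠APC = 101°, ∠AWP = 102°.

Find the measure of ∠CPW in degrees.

∠CPW = 64°

1. ∠ACP = 38°  [△PCA]
2. ∠CWP = 78°  [linear pair at W on CA]
3. ∠PCW = 38°  [W on ray CA]
4. ∠CPW = 64°  [△PCW]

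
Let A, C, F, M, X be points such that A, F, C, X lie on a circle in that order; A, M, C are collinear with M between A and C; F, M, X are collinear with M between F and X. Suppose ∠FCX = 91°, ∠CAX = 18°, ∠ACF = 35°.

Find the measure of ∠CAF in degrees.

1. ∠FAX = 89°  [cyclic AFCX, opposite ∠A+∠C]
2. ∠CFX = 18°  [same arc CX]
3. ∠AXF = 35°  [same arc AF]
4. ∠CMF = 127°  [△FMC]
5. ∠AFX = 56°  [△AFX]
6. ∠AMF = 53°  [linear pair at M on AC]
7. ∠CAF = 71°  [△AMF]

∠CAF = 71°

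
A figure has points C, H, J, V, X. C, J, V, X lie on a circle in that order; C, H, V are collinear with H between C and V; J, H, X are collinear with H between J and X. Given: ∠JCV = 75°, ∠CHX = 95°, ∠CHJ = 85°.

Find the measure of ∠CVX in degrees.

1. ∠JXV = 75°  [same arc JV]
2. ∠VHX = 85°  [linear pair at H on CV]
3. ∠CVX = 20°  [△VHX]

∠CVX = 20°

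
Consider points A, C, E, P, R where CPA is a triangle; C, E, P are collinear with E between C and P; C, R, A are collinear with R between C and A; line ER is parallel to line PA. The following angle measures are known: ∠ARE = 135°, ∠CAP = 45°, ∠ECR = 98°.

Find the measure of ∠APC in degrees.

1. ∠CRE = 45°  [linear pair at R on CA]
2. ∠CER = 37°  [△CER]
3. ∠APC = 37°  [ER∥PA, corresponding at E]

∠APC = 37°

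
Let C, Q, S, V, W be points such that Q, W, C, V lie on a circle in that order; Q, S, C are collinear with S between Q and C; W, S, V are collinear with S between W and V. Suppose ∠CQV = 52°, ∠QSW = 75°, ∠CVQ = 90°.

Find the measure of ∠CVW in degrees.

1. ∠QCV = 38°  [△QCV]
2. ∠CSV = 75°  [vertical angles at S]
3. ∠CVW = 67°  [△CSV]

∠CVW = 67°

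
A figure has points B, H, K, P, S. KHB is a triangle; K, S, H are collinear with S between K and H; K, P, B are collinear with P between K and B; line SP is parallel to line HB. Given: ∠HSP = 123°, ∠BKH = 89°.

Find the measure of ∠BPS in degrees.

∠BPS = 146°

1. ∠KSP = 57°  [linear pair at S on KH]
2. ∠PKS = 89°  [S on KH, P on KB]
3. ∠KPS = 34°  [△KSP]
4. ∠BPS = 146°  [linear pair at P on KB]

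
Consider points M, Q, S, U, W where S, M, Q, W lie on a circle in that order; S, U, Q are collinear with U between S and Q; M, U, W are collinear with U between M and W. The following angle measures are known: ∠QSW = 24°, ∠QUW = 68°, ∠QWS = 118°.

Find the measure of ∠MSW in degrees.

1. ∠QMW = 24°  [same arc QW]
2. ∠SQW = 38°  [△SQW]
3. ∠MWQ = 74°  [△QUW]
4. ∠MQW = 82°  [△MQW]
5. ∠MSW = 98°  [cyclic SMQW, opposite ∠S+∠Q]

∠MSW = 98°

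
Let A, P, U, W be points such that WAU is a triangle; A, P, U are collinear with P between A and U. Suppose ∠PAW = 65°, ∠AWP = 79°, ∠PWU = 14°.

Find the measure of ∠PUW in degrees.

1. ∠APW = 36°  [△WAP]
2. ∠UPW = 144°  [linear pair at P on AU]
3. ∠PUW = 22°  [△WPU]

∠PUW = 22°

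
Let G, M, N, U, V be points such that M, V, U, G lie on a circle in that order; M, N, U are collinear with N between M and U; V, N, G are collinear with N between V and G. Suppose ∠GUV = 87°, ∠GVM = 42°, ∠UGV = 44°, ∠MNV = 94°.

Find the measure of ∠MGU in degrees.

∠MGU = 89°

1. ∠GVU = 49°  [△VUG]
2. ∠GUM = 42°  [same arc MG]
3. ∠GMU = 49°  [same arc UG]
4. ∠MGU = 89°  [△MUG]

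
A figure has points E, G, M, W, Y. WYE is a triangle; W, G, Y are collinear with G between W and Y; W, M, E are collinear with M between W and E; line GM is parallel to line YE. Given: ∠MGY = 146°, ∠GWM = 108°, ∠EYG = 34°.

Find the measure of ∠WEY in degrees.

∠WEY = 38°

1. ∠MGW = 34°  [linear pair at G on WY]
2. ∠GMW = 38°  [△WGM]
3. ∠WEY = 38°  [GM∥YE, corresponding at M]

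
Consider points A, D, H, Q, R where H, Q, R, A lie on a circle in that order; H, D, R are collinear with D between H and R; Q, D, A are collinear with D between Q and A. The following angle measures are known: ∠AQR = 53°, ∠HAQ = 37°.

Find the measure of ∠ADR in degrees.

∠ADR = 90°

1. ∠AHR = 53°  [same arc RA]
2. ∠ADH = 90°  [△HDA]
3. ∠ADR = 90°  [linear pair at D on HR]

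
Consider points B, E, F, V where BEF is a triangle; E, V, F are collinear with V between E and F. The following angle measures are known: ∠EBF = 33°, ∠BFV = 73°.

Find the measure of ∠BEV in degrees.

1. ∠BFE = 73°  [V on ray FE]
2. ∠BEF = 74°  [△BEF]
3. ∠BEV = 74°  [V on ray EF]

∠BEV = 74°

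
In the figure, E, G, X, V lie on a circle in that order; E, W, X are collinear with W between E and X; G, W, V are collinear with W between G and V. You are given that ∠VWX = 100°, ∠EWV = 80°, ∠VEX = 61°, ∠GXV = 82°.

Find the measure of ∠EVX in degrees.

∠EVX = 76°

1. ∠VGX = 61°  [same arc XV]
2. ∠GVX = 37°  [△GXV]
3. ∠EXV = 43°  [△XWV]
4. ∠EVX = 76°  [△EXV]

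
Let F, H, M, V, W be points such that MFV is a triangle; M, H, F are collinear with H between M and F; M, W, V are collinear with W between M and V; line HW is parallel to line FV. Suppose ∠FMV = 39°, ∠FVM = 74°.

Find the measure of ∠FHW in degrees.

1. ∠MFV = 67°  [△MFV]
2. ∠MHW = 67°  [HW∥FV, corresponding at H]
3. ∠FHW = 113°  [linear pair at H on MF]

∠FHW = 113°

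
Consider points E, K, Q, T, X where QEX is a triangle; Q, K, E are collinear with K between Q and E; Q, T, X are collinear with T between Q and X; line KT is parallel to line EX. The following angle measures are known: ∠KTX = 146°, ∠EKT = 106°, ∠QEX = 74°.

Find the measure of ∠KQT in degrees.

1. ∠KTQ = 34°  [linear pair at T on QX]
2. ∠QKT = 74°  [linear pair at K on QE]
3. ∠KQT = 72°  [△QKT]

∠KQT = 72°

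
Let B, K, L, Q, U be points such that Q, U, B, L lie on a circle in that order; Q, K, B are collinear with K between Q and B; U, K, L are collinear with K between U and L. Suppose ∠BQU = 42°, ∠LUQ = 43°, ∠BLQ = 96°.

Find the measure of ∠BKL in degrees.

1. ∠BLU = 42°  [same arc UB]
2. ∠LBQ = 43°  [same arc QL]
3. ∠BKL = 95°  [△BKL]

∠BKL = 95°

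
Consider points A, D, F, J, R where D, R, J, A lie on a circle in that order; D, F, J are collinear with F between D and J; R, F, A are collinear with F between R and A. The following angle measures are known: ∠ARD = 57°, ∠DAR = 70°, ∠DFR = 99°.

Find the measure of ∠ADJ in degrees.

1. ∠DJR = 70°  [same arc DR]
2. ∠JFR = 81°  [linear pair at F on DJ]
3. ∠ARJ = 29°  [△RFJ]
4. ∠ADJ = 29°  [same arc JA]

∠ADJ = 29°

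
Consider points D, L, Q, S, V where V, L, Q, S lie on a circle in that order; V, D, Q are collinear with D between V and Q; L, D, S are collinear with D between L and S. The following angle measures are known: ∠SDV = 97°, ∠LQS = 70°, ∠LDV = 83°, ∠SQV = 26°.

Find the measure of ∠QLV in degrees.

∠QLV = 65°

1. ∠LVS = 110°  [cyclic VLQS, opposite ∠V+∠Q]
2. ∠SLV = 26°  [same arc VS]
3. ∠LSV = 44°  [△VLS]
4. ∠LVQ = 71°  [△VDL]
5. ∠LQV = 44°  [same arc VL]
6. ∠QLV = 65°  [△VLQ]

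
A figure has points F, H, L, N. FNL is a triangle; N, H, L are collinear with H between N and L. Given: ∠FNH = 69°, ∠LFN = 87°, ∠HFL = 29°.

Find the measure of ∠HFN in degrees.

∠HFN = 58°

1. ∠FNL = 69°  [H on ray NL]
2. ∠FLN = 24°  [△FNL]
3. ∠FLH = 24°  [H on ray LN]
4. ∠FHL = 127°  [△FHL]
5. ∠FHN = 53°  [linear pair at H on NL]
6. ∠HFN = 58°  [△FNH]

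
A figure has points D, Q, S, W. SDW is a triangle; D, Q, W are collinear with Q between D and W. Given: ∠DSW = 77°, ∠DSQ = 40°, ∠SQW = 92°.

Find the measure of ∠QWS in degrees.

∠QWS = 51°

1. ∠DQS = 88°  [linear pair at Q on DW]
2. ∠QDS = 52°  [△SDQ]
3. ∠SDW = 52°  [Q on ray DW]
4. ∠DWS = 51°  [△SDW]
5. ∠QWS = 51°  [Q on ray WD]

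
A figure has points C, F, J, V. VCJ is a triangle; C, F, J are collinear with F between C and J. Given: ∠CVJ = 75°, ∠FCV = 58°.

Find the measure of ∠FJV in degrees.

1. ∠JCV = 58°  [F on ray CJ]
2. ∠CJV = 47°  [△VCJ]
3. ∠FJV = 47°  [F on ray JC]

∠FJV = 47°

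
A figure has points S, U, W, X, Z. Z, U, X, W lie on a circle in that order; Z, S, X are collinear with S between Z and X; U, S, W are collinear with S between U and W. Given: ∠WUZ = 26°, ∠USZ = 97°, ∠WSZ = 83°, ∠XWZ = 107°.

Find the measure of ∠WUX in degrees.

∠WUX = 47°

1. ∠UZX = 57°  [△ZSU]
2. ∠USX = 83°  [linear pair at S on ZX]
3. ∠XUZ = 73°  [cyclic ZUXW, opposite ∠U+∠W]
4. ∠UXZ = 50°  [△ZUX]
5. ∠WUX = 47°  [△USX]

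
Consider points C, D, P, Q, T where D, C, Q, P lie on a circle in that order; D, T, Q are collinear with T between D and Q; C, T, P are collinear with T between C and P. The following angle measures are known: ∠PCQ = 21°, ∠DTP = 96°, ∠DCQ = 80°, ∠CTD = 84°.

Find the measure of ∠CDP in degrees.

∠CDP = 58°

1. ∠PDQ = 21°  [same arc QP]
2. ∠CPD = 63°  [△DTP]
3. ∠DPQ = 100°  [cyclic DCQP, opposite ∠C+∠P]
4. ∠DQP = 59°  [△DQP]
5. ∠DCP = 59°  [same arc DP]
6. ∠CDP = 58°  [△DCP]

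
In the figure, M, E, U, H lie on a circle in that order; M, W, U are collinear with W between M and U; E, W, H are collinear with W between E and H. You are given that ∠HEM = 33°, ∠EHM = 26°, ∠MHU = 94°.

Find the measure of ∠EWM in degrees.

∠EWM = 79°

1. ∠EUM = 26°  [same arc ME]
2. ∠MEU = 86°  [cyclic MEUH, opposite ∠E+∠H]
3. ∠EMU = 68°  [△MEU]
4. ∠EWM = 79°  [△MWE]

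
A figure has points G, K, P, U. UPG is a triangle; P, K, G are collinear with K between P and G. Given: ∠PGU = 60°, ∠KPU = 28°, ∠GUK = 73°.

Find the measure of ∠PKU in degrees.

1. ∠KGU = 60°  [K on ray GP]
2. ∠GKU = 47°  [△UKG]
3. ∠PKU = 133°  [linear pair at K on PG]

∠PKU = 133°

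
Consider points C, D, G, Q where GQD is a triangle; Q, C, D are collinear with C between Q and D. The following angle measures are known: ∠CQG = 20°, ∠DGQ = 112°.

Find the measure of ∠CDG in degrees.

1. ∠DQG = 20°  [C on ray QD]
2. ∠GDQ = 48°  [△GQD]
3. ∠CDG = 48°  [C on ray DQ]

∠CDG = 48°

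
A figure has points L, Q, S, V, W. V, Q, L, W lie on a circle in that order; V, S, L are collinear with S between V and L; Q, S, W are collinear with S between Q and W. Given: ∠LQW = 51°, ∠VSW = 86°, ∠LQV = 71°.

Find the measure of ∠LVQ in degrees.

1. ∠LVW = 51°  [same arc LW]
2. ∠LSQ = 86°  [vertical angles at S]
3. ∠LWV = 109°  [cyclic VQLW, opposite ∠Q+∠W]
4. ∠VLW = 20°  [△VLW]
5. ∠QSV = 94°  [linear pair at S on VL]
6. ∠VQW = 20°  [same arc VW]
7. ∠LVQ = 66°  [△VSQ]

∠LVQ = 66°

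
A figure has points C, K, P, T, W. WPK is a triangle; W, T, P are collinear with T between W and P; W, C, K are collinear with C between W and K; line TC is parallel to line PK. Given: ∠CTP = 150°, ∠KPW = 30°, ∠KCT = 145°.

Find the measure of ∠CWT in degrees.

1. ∠CTW = 30°  [linear pair at T on WP]
2. ∠TCW = 35°  [linear pair at C on WK]
3. ∠CWT = 115°  [△WTC]

∠CWT = 115°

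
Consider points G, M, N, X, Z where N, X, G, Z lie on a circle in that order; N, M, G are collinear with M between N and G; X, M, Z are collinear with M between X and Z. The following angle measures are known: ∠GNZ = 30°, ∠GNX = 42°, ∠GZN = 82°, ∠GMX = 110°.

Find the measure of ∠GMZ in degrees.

∠GMZ = 70°

1. ∠NGZ = 68°  [△NGZ]
2. ∠GZX = 42°  [same arc XG]
3. ∠GMZ = 70°  [△GMZ]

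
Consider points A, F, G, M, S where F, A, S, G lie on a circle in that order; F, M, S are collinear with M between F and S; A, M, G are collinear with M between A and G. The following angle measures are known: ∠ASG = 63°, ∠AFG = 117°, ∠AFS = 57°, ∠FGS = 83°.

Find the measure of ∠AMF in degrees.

1. ∠AGS = 57°  [same arc AS]
2. ∠FAS = 97°  [cyclic FASG, opposite ∠A+∠G]
3. ∠GAS = 60°  [△ASG]
4. ∠ASF = 26°  [△FAS]
5. ∠AMS = 94°  [△AMS]
6. ∠AMF = 86°  [linear pair at M on FS]

∠AMF = 86°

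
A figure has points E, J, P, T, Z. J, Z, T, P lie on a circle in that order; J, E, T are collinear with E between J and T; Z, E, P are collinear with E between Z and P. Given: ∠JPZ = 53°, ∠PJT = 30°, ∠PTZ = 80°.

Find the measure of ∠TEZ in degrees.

∠TEZ = 97°

1. ∠JTZ = 53°  [same arc JZ]
2. ∠PZT = 30°  [same arc TP]
3. ∠TEZ = 97°  [△ZET]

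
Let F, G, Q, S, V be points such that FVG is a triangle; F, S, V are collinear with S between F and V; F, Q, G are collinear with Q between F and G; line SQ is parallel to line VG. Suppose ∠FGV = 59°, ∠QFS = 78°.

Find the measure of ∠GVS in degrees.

1. ∠FQS = 59°  [SQ∥VG, corresponding at Q]
2. ∠FSQ = 43°  [△FSQ]
3. ∠QSV = 137°  [linear pair at S on FV]
4. ∠GVS = 43°  [SQ∥VG, co-interior at V–S]

∠GVS = 43°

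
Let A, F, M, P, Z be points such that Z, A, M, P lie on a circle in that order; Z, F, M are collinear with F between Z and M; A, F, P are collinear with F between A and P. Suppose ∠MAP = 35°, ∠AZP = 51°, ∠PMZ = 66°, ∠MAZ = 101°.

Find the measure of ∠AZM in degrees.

1. ∠AMP = 129°  [cyclic ZAMP, opposite ∠Z+∠M]
2. ∠APM = 16°  [△AMP]
3. ∠AZM = 16°  [same arc AM]

∠AZM = 16°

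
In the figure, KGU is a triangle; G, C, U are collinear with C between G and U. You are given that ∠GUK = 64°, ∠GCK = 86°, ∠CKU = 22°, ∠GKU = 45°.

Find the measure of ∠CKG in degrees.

∠CKG = 23°

1. ∠KGU = 71°  [△KGU]
2. ∠CGK = 71°  [C on ray GU]
3. ∠CKG = 23°  [△KGC]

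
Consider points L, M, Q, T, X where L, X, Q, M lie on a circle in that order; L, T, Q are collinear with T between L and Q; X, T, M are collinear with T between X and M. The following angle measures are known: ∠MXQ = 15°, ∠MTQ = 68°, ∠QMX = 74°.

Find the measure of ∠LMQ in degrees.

∠LMQ = 127°

1. ∠MLQ = 15°  [same arc QM]
2. ∠LQM = 38°  [△QTM]
3. ∠LMQ = 127°  [△LQM]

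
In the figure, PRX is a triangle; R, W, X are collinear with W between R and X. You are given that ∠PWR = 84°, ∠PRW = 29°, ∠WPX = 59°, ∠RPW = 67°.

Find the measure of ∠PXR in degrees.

1. ∠PWX = 96°  [linear pair at W on RX]
2. ∠PXW = 25°  [△PWX]
3. ∠PXR = 25°  [W on ray XR]

∠PXR = 25°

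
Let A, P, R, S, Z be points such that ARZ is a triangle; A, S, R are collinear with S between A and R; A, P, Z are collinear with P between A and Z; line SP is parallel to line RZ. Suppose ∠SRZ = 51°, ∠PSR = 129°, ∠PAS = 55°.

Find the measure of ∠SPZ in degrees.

1. ∠ASP = 51°  [linear pair at S on AR]
2. ∠APS = 74°  [△ASP]
3. ∠SPZ = 106°  [linear pair at P on AZ]

∠SPZ = 106°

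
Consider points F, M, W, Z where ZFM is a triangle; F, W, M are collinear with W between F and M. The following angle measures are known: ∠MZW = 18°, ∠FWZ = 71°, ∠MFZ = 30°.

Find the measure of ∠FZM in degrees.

1. ∠MWZ = 109°  [linear pair at W on FM]
2. ∠WMZ = 53°  [△ZWM]
3. ∠FMZ = 53°  [W on ray MF]
4. ∠FZM = 97°  [△ZFM]

∠FZM = 97°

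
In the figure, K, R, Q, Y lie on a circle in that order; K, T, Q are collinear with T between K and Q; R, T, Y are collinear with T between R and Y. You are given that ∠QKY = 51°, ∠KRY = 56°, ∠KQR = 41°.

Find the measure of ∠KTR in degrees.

∠KTR = 92°

1. ∠QRY = 51°  [same arc QY]
2. ∠QTR = 88°  [△RTQ]
3. ∠KTR = 92°  [linear pair at T on KQ]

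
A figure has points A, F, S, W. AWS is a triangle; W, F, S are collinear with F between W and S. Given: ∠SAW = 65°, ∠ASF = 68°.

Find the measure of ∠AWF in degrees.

1. ∠ASW = 68°  [F on ray SW]
2. ∠AWS = 47°  [△AWS]
3. ∠AWF = 47°  [F on ray WS]

∠AWF = 47°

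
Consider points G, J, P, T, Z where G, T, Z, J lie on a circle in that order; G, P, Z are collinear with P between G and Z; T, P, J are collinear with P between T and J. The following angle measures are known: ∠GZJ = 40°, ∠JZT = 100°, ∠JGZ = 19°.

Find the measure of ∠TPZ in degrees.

∠TPZ = 101°

1. ∠GTJ = 40°  [same arc GJ]
2. ∠JGT = 80°  [cyclic GTZJ, opposite ∠G+∠Z]
3. ∠JTZ = 19°  [same arc ZJ]
4. ∠GJT = 60°  [△GTJ]
5. ∠GZT = 60°  [same arc GT]
6. ∠TPZ = 101°  [△TPZ]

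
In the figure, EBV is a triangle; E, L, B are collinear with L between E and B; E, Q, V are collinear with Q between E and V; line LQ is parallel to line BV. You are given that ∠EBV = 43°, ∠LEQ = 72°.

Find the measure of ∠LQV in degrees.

1. ∠ELQ = 43°  [LQ∥BV, corresponding at L]
2. ∠EQL = 65°  [△ELQ]
3. ∠LQV = 115°  [linear pair at Q on EV]

∠LQV = 115°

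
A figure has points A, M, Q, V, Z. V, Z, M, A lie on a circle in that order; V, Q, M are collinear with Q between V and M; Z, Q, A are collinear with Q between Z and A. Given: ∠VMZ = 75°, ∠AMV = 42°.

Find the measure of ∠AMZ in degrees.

1. ∠VAZ = 75°  [same arc VZ]
2. ∠AZV = 42°  [same arc VA]
3. ∠AVZ = 63°  [△VZA]
4. ∠AMZ = 117°  [cyclic VZMA, opposite ∠V+∠M]

∠AMZ = 117°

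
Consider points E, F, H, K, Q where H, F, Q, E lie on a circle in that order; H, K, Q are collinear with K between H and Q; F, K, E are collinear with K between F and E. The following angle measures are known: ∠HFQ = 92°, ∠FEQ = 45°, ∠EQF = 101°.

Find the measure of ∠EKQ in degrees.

1. ∠HEQ = 88°  [cyclic HFQE, opposite ∠F+∠E]
2. ∠EFQ = 34°  [△FQE]
3. ∠EHQ = 34°  [same arc QE]
4. ∠EQH = 58°  [△HQE]
5. ∠EKQ = 77°  [△QKE]

∠EKQ = 77°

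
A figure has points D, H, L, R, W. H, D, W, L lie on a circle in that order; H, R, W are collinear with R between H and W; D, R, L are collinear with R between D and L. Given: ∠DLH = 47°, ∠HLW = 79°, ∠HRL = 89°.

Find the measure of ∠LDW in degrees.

1. ∠DWH = 47°  [same arc HD]
2. ∠DRW = 89°  [vertical angles at R]
3. ∠LDW = 44°  [△DRW]

∠LDW = 44°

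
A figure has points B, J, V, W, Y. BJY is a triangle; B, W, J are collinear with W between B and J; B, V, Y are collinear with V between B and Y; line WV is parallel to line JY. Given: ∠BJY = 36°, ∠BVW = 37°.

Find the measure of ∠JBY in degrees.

1. ∠BWV = 36°  [WV∥JY, corresponding at W]
2. ∠VBW = 107°  [△BWV]
3. ∠JBY = 107°  [W on BJ, V on BY]

∠JBY = 107°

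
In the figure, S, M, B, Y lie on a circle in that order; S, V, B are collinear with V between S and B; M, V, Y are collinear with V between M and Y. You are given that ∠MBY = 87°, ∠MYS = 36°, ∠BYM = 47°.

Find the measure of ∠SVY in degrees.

1. ∠BMY = 46°  [△MBY]
2. ∠BSY = 46°  [same arc BY]
3. ∠SVY = 98°  [△SVY]

∠SVY = 98°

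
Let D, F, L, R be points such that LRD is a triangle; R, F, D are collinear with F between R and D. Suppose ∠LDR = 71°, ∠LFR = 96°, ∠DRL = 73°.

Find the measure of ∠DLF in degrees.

1. ∠FDL = 71°  [F on ray DR]
2. ∠DFL = 84°  [linear pair at F on RD]
3. ∠DLF = 25°  [△LFD]

∠DLF = 25°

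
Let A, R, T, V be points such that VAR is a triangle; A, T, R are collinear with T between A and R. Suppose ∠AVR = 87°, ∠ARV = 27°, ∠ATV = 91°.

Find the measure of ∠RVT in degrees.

∠RVT = 64°

1. ∠TRV = 27°  [T on ray RA]
2. ∠RTV = 89°  [linear pair at T on AR]
3. ∠RVT = 64°  [△VTR]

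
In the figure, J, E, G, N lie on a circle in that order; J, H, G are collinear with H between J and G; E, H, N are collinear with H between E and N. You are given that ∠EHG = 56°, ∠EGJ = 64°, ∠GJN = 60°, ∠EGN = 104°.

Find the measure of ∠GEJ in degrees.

1. ∠GEN = 60°  [△EHG]
2. ∠ENG = 16°  [△EGN]
3. ∠EJG = 16°  [same arc EG]
4. ∠GEJ = 100°  [△JEG]

∠GEJ = 100°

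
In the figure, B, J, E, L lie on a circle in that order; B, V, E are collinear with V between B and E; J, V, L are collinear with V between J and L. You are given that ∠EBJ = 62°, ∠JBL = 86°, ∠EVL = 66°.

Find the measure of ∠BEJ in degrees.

1. ∠ELJ = 62°  [same arc JE]
2. ∠JEL = 94°  [cyclic BJEL, opposite ∠B+∠E]
3. ∠BVJ = 66°  [vertical angles at V]
4. ∠EJL = 24°  [△JEL]
5. ∠EVJ = 114°  [linear pair at V on BE]
6. ∠BEJ = 42°  [△JVE]

∠BEJ = 42°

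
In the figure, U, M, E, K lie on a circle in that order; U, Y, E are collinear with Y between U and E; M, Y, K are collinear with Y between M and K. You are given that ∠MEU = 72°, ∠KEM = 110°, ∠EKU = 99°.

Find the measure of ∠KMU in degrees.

∠KMU = 38°

1. ∠MKU = 72°  [same arc UM]
2. ∠KUM = 70°  [cyclic UMEK, opposite ∠U+∠E]
3. ∠KMU = 38°  [△UMK]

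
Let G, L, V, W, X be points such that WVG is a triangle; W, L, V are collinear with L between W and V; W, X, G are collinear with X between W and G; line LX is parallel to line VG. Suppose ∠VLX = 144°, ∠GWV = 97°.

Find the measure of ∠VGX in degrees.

1. ∠WLX = 36°  [linear pair at L on WV]
2. ∠LWX = 97°  [L on WV, X on WG]
3. ∠LXW = 47°  [△WLX]
4. ∠GXL = 133°  [linear pair at X on WG]
5. ∠VGX = 47°  [LX∥VG, co-interior at G–X]

∠VGX = 47°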